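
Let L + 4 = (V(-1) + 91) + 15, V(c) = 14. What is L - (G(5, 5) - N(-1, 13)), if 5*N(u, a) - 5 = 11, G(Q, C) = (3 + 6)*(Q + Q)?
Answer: 146/5 ≈ 29.200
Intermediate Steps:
G(Q, C) = 18*Q (G(Q, C) = 9*(2*Q) = 18*Q)
N(u, a) = 16/5 (N(u, a) = 1 + (⅕)*11 = 1 + 11/5 = 16/5)
L = 116 (L = -4 + ((14 + 91) + 15) = -4 + (105 + 15) = -4 + 120 = 116)
L - (G(5, 5) - N(-1, 13)) = 116 - (18*5 - 1*16/5) = 116 - (90 - 16/5) = 116 - 1*434/5 = 116 - 434/5 = 146/5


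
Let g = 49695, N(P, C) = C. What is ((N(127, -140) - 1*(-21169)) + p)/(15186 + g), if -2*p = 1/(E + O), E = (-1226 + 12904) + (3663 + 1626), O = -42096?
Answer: 1056875483/3260789298 ≈ 0.32412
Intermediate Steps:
E = 16967 (E = 11678 + 5289 = 16967)
p = 1/50258 (p = -1/(2*(16967 - 42096)) = -½/(-25129) = -½*(-1/25129) = 1/50258 ≈ 1.9897e-5)
((N(127, -140) - 1*(-21169)) + p)/(15186 + g) = ((-140 - 1*(-21169)) + 1/50258)/(15186 + 49695) = ((-140 + 21169) + 1/50258)/64881 = (21029 + 1/50258)*(1/64881) = (1056875483/50258)*(1/64881) = 1056875483/3260789298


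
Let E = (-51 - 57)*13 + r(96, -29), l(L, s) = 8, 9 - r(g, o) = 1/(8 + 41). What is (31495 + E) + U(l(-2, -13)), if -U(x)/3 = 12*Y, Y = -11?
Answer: 1494303/49 ≈ 30496.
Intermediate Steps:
r(g, o) = 440/49 (r(g, o) = 9 - 1/(8 + 41) = 9 - 1/49 = 440/49)
U(x) = 396 (U(x) = -36*(-11) = -3*(-132) = 396)
E = -68356/49 (E = (-51 - 57)*13 + 440/49 = -108*13 + 440/49 = -1404 + 440/49 = -68356/49 ≈ -1395.0)
(31495 + E) + U(l(-2, -13)) = (31495 - 68356/49) + 396 = 1474899/49 + 396 = 1494303/49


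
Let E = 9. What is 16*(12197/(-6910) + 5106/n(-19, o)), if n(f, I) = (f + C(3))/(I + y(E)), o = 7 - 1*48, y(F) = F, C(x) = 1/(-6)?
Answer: 471153368/3455 ≈ 1.3637e+5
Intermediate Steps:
C(x) = -⅙ (C(x) = 1*(-⅙) = -⅙)
o = -41 (o = 7 - 48 = -41)
n(f, I) = (-⅙ + f)/(9 + I) (n(f, I) = (f - ⅙)/(I + 9) = (-⅙ + f)/(9 + I))
16*(12197/(-6910) + 5106/n(-19, o)) = 16*(12197/(-6910) + 5106/(((-⅙ - 19)/(9 - 41)))) = 16*(12197*(-1/6910) + 5106/((-115/6/(-32)))) = 16*(-12197/6910 + 5106/((-1/32*(-115/6)))) = 16*(-12197/6910 + 5106/(115/192)) = 16*(-12197/6910 + 5106*(192/115)) = 16*(-12197/6910 + 42624/5) = 16*(58894171/6910) = 471153368/3455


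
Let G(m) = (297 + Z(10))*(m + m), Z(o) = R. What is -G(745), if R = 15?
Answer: -464880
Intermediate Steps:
Z(o) = 15
G(m) = 624*m (G(m) = (297 + 15)*(m + m) = 312*(2*m) = 624*m)
-G(745) = -624*745 = -1*464880 = -464880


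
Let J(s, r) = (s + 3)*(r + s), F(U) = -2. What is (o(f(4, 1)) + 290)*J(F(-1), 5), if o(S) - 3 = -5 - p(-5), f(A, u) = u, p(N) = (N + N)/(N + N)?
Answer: 861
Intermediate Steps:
p(N) = 1 (p(N) = (2*N)/((2*N)) = (2*N)*(1/(2*N)) = 1)
o(S) = -3 (o(S) = 3 + (-5 - 1*1) = 3 + (-5 - 1) = 3 - 6 = -3)
J(s, r) = (3 + s)*(r + s)
(o(f(4, 1)) + 290)*J(F(-1), 5) = (-3 + 290)*((-2)² + 3*5 + 3*(-2) + 5*(-2)) = 287*(4 + 15 - 6 - 10) = 287*3 = 861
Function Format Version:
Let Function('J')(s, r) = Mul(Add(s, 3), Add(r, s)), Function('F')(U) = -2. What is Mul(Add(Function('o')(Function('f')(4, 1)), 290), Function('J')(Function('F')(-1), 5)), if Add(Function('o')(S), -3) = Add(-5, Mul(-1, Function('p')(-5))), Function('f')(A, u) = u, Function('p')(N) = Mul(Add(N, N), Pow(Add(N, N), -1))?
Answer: 861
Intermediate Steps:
Function('p')(N) = 1 (Function('p')(N) = Mul(Mul(2, N), Pow(Mul(2, N), -1)) = Mul(Mul(2, N), Mul(Rational(1, 2), Pow(N, -1))) = 1)
Function('o')(S) = -3 (Function('o')(S) = Add(3, Add(-5, Mul(-1, 1))) = Add(3, Add(-5, -1)) = Add(3, -6) = -3)
Function('J')(s, r) = Mul(Add(3, s), Add(r, s))
Mul(Add(Function('o')(Function('f')(4, 1)), 290), Function('J')(Function('F')(-1), 5)) = Mul(Add(-3, 290), Add(Pow(-2, 2), Mul(3, 5), Mul(3, -2), Mul(5, -2))) = Mul(287, Add(4, 15, -6, -10)) = Mul(287, 3) = 861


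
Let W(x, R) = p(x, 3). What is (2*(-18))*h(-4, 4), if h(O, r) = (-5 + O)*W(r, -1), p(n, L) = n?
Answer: 1296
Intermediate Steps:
W(x, R) = x
h(O, r) = r*(-5 + O) (h(O, r) = (-5 + O)*r = r*(-5 + O))
(2*(-18))*h(-4, 4) = (2*(-18))*(4*(-5 - 4)) = -144*(-9) = -36*(-36) = 1296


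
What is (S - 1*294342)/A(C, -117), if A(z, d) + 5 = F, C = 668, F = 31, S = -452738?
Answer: -373540/13 ≈ -28734.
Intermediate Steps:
A(z, d) = 26 (A(z, d) = -5 + 31 = 26)
(S - 1*294342)/A(C, -117) = (-452738 - 1*294342)/26 = (-452738 - 294342)*(1/26) = -747080*1/26 = -373540/13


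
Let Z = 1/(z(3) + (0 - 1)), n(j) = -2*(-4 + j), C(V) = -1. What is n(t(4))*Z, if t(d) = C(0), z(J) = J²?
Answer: 5/4 ≈ 1.2500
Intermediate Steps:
t(d) = -1
n(j) = 8 - 2*j
Z = ⅛ (Z = 1/(3² + (0 - 1)) = 1/(9 - 1) = 1/8 = ⅛ ≈ 0.12500)
n(t(4))*Z = (8 - 2*(-1))*(⅛) = (8 + 2)*(⅛) = 10*(⅛) = 5/4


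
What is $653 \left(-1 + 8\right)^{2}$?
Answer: $31997$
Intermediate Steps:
$653 \left(-1 + 8\right)^{2} = 653 \cdot 7^{2} = 653 \cdot 49 = 31997$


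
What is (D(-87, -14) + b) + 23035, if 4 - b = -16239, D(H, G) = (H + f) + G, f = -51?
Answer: 39126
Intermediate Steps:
D(H, G) = -51 + G + H (D(H, G) = (H - 51) + G = (-51 + H) + G = -51 + G + H)
b = 16243 (b = 4 - 1*(-16239) = 4 + 16239 = 16243)
(D(-87, -14) + b) + 23035 = ((-51 - 14 - 87) + 16243) + 23035 = (-152 + 16243) + 23035 = 16091 + 23035 = 39126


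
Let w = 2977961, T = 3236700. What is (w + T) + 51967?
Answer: 6266628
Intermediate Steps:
(w + T) + 51967 = (2977961 + 3236700) + 51967 = 6214661 + 51967 = 6266628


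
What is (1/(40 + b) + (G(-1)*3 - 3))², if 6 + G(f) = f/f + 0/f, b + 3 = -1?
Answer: 418609/1296 ≈ 323.00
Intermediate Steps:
b = -4 (b = -3 - 1 = -4)
G(f) = -5 (G(f) = -6 + (f/f + 0/f) = -6 + (1 + 0) = -6 + 1 = -5)
(1/(40 + b) + (G(-1)*3 - 3))² = (1/(40 - 4) + (-5*3 - 3))² = (1/36 + (-15 - 3))² = (1/36 - 18)² = (-647/36)² = 418609/1296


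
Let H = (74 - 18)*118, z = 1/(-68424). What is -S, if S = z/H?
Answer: 1/452145792 ≈ 2.2117e-9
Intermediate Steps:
z = -1/68424 ≈ -1.4615e-5
H = 6608 (H = 56*118 = 6608)
S = -1/452145792 (S = -1/68424/6608 = -1/68424*1/6608 = -1/452145792 ≈ -2.2117e-9)
-S = -1*(-1/452145792) = 1/452145792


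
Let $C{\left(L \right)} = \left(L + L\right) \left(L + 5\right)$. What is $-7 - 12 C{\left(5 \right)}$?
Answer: $-1207$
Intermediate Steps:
$C{\left(L \right)} = 2 L \left(5 + L\right)$
$-7 - 12 C{\left(5 \right)} = -7 - 12 \cdot 2 \cdot 5 \left(5 + 5\right) = -7 - 12 \cdot 2 \cdot 5 \cdot 10 = -7 - 1200 = -1207$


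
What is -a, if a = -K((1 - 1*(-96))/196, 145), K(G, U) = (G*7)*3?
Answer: 291/28 ≈ 10.393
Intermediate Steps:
K(G, U) = 21*G (K(G, U) = (7*G)*3 = 21*G)
a = -291/28 (a = -21*(1 - 1*(-96))/196 = -21*(1 + 96)*(1/196) = -21*97*(1/196) = -21*97/196 = -1*291/28 = -291/28 ≈ -10.393)
-a = -1*(-291/28) = 291/28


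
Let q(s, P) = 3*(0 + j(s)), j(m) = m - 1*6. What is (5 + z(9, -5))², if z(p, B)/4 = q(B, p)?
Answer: 16129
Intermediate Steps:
j(m) = -6 + m (j(m) = m - 6 = -6 + m)
q(s, P) = -18 + 3*s (q(s, P) = 3*(0 + (-6 + s)) = 3*(-6 + s) = -18 + 3*s)
z(p, B) = -72 + 12*B (z(p, B) = 4*(-18 + 3*B) = -72 + 12*B)
(5 + z(9, -5))² = (5 + (-72 + 12*(-5)))² = (5 + (-72 - 60))² = (5 - 132)² = (-127)² = 16129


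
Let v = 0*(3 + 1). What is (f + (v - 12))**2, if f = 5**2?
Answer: 169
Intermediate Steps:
f = 25
v = 0 (v = 0*4 = 0)
(f + (v - 12))**2 = (25 + (0 - 12))**2 = (25 - 12)**2 = 13**2 = 169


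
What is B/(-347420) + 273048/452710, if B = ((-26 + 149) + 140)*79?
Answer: 8545638049/15728050820 ≈ 0.54334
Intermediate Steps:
B = 20777 (B = (123 + 140)*79 = 263*79 = 20777)
B/(-347420) + 273048/452710 = 20777/(-347420) + 273048/452710 = 20777*(-1/347420) + 273048*(1/452710) = -20777/347420 + 136524/226355 = 8545638049/15728050820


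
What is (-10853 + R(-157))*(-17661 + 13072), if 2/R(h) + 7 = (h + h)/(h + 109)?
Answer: 548068859/11 ≈ 4.9824e+7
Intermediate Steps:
R(h) = 2/(-7 + 2*h/(109 + h)) (R(h) = 2/(-7 + (h + h)/(h + 109)) = 2/(-7 + (2*h)/(109 + h)) = 2/(-7 + 2*h/(109 + h)))
(-10853 + R(-157))*(-17661 + 13072) = (-10853 + 2*(-109 - 1*(-157))/(763 + 5*(-157)))*(-17661 + 13072) = (-10853 + 2*(-109 + 157)/(763 - 785))*(-4589) = (-10853 + 2*48/(-22))*(-4589) = (-10853 + 2*(-1/22)*48)*(-4589) = (-10853 - 48/11)*(-4589) = -119431/11*(-4589) = 548068859/11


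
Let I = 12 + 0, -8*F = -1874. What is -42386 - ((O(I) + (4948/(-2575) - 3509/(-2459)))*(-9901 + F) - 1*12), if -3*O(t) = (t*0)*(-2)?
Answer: -1194320007619/25327700 ≈ -47155.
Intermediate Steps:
F = 937/4 (F = -⅛*(-1874) = 937/4 ≈ 234.25)
I = 12
O(t) = 0 (O(t) = -t*0*(-2)/3 = -0*(-2) = -⅓*0 = 0)
-42386 - ((O(I) + (4948/(-2575) - 3509/(-2459)))*(-9901 + F) - 1*12) = -42386 - ((0 + (4948/(-2575) - 3509/(-2459)))*(-9901 + 937/4) - 1*12) = -42386 - ((0 + (4948*(-1/2575) - 3509*(-1/2459)))*(-38667/4) - 12) = -42386 - ((0 + (-4948/2575 + 3509/2459))*(-38667/4) - 12) = -42386 - ((0 - 3131457/6331925)*(-38667/4) - 12) = -42386 - (-3131457/6331925*(-38667/4) - 12) = -42386 - (121084047819/25327700 - 12) = -42386 - 1*120780115419/25327700 = -42386 - 120780115419/25327700 = -1194320007619/25327700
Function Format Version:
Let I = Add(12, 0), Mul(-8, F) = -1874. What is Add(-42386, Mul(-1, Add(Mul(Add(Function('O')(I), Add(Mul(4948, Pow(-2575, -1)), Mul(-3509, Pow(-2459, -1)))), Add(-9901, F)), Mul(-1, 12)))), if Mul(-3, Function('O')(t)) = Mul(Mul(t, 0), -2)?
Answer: Rational(-1194320007619, 25327700) ≈ -47155.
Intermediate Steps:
F = Rational(937, 4) (F = Mul(Rational(-1, 8), -1874) = Rational(937, 4) ≈ 234.25)
I = 12
Function('O')(t) = 0 (Function('O')(t) = Mul(Rational(-1, 3), Mul(Mul(t, 0), -2)) = Mul(Rational(-1, 3), Mul(0, -2)) = Mul(Rational(-1, 3), 0) = 0)
Add(-42386, Mul(-1, Add(Mul(Add(Function('O')(I), Add(Mul(4948, Pow(-2575, -1)), Mul(-3509, Pow(-2459, -1)))), Add(-9901, F)), Mul(-1, 12)))) = Add(-42386, Mul(-1, Add(Mul(Add(0, Add(Mul(4948, Pow(-2575, -1)), Mul(-3509, Pow(-2459, -1)))), Add(-9901, Rational(937, 4))), Mul(-1, 12)))) = Add(-42386, Mul(-1, Add(Mul(Add(0, Add(Mul(4948, Rational(-1, 2575)), Mul(-3509, Rational(-1, 2459)))), Rational(-38667, 4)), -12))) = Add(-42386, Mul(-1, Add(Mul(Add(0, Add(Rational(-4948, 2575), Rational(3509, 2459))), Rational(-38667, 4)), -12))) = Add(-42386, Mul(-1, Add(Mul(Add(0, Rational(-3131457, 6331925)), Rational(-38667, 4)), -12))) = Add(-42386, Mul(-1, Add(Mul(Rational(-3131457, 6331925), Rational(-38667, 4)), -12))) = Add(-42386, Mul(-1, Add(Rational(121084047819, 25327700), -12))) = Add(-42386, Mul(-1, Rational(120780115419, 25327700))) = Add(-42386, Rational(-120780115419, 25327700)) = Rational(-1194320007619, 25327700)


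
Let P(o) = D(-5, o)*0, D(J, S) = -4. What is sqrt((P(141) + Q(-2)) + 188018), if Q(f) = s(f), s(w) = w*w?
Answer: sqrt(188022) ≈ 433.62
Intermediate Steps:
s(w) = w**2
P(o) = 0 (P(o) = -4*0 = 0)
Q(f) = f**2
sqrt((P(141) + Q(-2)) + 188018) = sqrt((0 + (-2)**2) + 188018) = sqrt((0 + 4) + 188018) = sqrt(4 + 188018) = sqrt(188022)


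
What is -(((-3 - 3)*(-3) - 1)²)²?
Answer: -83521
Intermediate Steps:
-(((-3 - 3)*(-3) - 1)²)² = -((-6*(-3) - 1)²)² = -((18 - 1)²)² = -(17²)² = -1*289² = -1*83521 = -83521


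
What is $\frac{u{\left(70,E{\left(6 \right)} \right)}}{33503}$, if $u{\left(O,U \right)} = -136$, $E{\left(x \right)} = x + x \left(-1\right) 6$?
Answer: $- \frac{136}{33503} \approx -0.0040593$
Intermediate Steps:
$E{\left(x \right)} = - 5 x$ ($E{\left(x \right)} = x + - x 6 = x - 6 x = - 5 x$)
$\frac{u{\left(70,E{\left(6 \right)} \right)}}{33503} = - \frac{136}{33503}$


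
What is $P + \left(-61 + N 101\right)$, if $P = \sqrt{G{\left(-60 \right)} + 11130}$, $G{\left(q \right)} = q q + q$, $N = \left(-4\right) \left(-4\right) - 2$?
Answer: $1353 + 3 \sqrt{1630} \approx 1474.1$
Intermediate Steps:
$N = 14$ ($N = 16 - 2 = 14$)
$G{\left(q \right)} = q + q^{2}$ ($G{\left(q \right)} = q^{2} + q = q + q^{2}$)
$P = 3 \sqrt{1630}$ ($P = \sqrt{- 60 \left(1 - 60\right) + 11130} = \sqrt{\left(-60\right) \left(-59\right) + 11130} = \sqrt{3540 + 11130} = \sqrt{14670} = 3 \sqrt{1630} \approx 121.12$)
$P + \left(-61 + N 101\right) = 3 \sqrt{1630} + \left(-61 + 14 \cdot 101\right) = 3 \sqrt{1630} + \left(-61 + 1414\right) = 3 \sqrt{1630} + 1353 = 1353 + 3 \sqrt{1630}$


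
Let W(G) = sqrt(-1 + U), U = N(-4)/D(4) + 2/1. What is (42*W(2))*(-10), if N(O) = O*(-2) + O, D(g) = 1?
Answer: -420*sqrt(5) ≈ -939.15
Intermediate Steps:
N(O) = -O (N(O) = -2*O + O = -O)
U = 6 (U = -1*(-4)/1 + 2/1 = 4*1 + 2*1 = 4 + 2 = 6)
W(G) = sqrt(5) (W(G) = sqrt(-1 + 6) = sqrt(5))
(42*W(2))*(-10) = (42*sqrt(5))*(-10) = -420*sqrt(5)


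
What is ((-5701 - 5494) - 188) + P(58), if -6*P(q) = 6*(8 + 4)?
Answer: -11395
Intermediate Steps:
P(q) = -12 (P(q) = -(8 + 4) = -12)
((-5701 - 5494) - 188) + P(58) = ((-5701 - 5494) - 188) - 12 = (-11195 - 188) - 12 = -11383 - 12 = -11395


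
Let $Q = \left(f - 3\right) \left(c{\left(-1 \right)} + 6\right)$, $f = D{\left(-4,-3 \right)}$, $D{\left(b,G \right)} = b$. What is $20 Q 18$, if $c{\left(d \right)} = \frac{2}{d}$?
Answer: $-10080$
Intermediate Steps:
$f = -4$
$Q = -28$ ($Q = \left(-4 - 3\right) \left(\frac{2}{-1} + 6\right) = - 7 \left(2 \left(-1\right) + 6\right) = - 7 \left(-2 + 6\right) = \left(-7\right) 4 = -28$)
$20 Q 18 = 20 \left(-28\right) 18 = \left(-560\right) 18 = -10080$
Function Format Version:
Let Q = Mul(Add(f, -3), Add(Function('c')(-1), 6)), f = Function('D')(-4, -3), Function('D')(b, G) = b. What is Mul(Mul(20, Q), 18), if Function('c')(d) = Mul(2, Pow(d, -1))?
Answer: -10080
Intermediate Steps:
f = -4
Q = -28 (Q = Mul(Add(-4, -3), Add(Mul(2, Pow(-1, -1)), 6)) = Mul(-7, Add(Mul(2, -1), 6)) = Mul(-7, Add(-2, 6)) = Mul(-7, 4) = -28)
Mul(Mul(20, Q), 18) = Mul(Mul(20, -28), 18) = Mul(-560, 18) = -10080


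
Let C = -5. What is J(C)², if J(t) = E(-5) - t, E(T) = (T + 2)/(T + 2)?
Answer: 36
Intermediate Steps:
E(T) = 1 (E(T) = (2 + T)/(2 + T) = 1)
J(t) = 1 - t
J(C)² = (1 - 1*(-5))² = (1 + 5)² = 6² = 36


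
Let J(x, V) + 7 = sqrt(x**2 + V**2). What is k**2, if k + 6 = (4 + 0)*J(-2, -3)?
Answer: 1364 - 272*sqrt(13) ≈ 383.29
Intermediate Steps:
J(x, V) = -7 + sqrt(V**2 + x**2) (J(x, V) = -7 + sqrt(x**2 + V**2) = -7 + sqrt(V**2 + x**2))
k = -34 + 4*sqrt(13) (k = -6 + (4 + 0)*(-7 + sqrt((-3)**2 + (-2)**2)) = -6 + 4*(-7 + sqrt(9 + 4)) = -6 + 4*(-7 + sqrt(13)) = -6 + (-28 + 4*sqrt(13)) = -34 + 4*sqrt(13) ≈ -19.578)
k**2 = (-34 + 4*sqrt(13))**2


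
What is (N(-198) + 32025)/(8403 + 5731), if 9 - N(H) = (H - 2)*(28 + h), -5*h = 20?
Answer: 18417/7067 ≈ 2.6061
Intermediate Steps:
h = -4 (h = -⅕*20 = -4)
N(H) = 57 - 24*H (N(H) = 9 - (H - 2)*(28 - 4) = 9 - (-2 + H)*24 = 9 - (-48 + 24*H) = 9 + (48 - 24*H) = 57 - 24*H)
(N(-198) + 32025)/(8403 + 5731) = ((57 - 24*(-198)) + 32025)/(8403 + 5731) = ((57 + 4752) + 32025)/14134 = (4809 + 32025)*(1/14134) = 36834*(1/14134) = 18417/7067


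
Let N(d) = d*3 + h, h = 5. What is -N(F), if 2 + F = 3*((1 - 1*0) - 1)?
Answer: 1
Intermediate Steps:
F = -2 (F = -2 + 3*((1 - 1*0) - 1) = -2 + 3*((1 + 0) - 1) = -2 + 3*(1 - 1) = -2 + 3*0 = -2 + 0 = -2)
N(d) = 5 + 3*d (N(d) = d*3 + 5 = 3*d + 5 = 5 + 3*d)
-N(F) = -(5 + 3*(-2)) = -(5 - 6) = -1*(-1) = 1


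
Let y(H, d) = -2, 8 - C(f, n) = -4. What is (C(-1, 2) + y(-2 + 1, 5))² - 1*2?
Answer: 98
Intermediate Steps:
C(f, n) = 12 (C(f, n) = 8 - 1*(-4) = 8 + 4 = 12)
(C(-1, 2) + y(-2 + 1, 5))² - 1*2 = (12 - 2)² - 1*2 = 10² - 2 = 100 - 2 = 98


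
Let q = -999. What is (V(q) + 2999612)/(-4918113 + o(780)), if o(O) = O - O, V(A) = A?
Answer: -2998613/4918113 ≈ -0.60971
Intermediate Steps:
o(O) = 0
(V(q) + 2999612)/(-4918113 + o(780)) = (-999 + 2999612)/(-4918113 + 0) = 2998613/(-4918113) = 2998613*(-1/4918113) = -2998613/4918113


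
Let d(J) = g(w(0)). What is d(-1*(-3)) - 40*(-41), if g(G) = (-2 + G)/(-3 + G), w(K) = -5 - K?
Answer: 13127/8 ≈ 1640.9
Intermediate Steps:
g(G) = (-2 + G)/(-3 + G)
d(J) = 7/8 (d(J) = (-2 + (-5 - 1*0))/(-3 + (-5 - 1*0)) = (-2 + (-5 + 0))/(-3 + (-5 + 0)) = (-2 - 5)/(-3 - 5) = -7/(-8) = -⅛*(-7) = 7/8)
d(-1*(-3)) - 40*(-41) = 7/8 - 40*(-41) = 7/8 + 1640 = 13127/8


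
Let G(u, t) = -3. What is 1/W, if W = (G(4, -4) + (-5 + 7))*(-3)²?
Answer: -⅑ ≈ -0.11111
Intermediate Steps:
W = -9 (W = (-3 + (-5 + 7))*(-3)² = (-3 + 2)*9 = -1*9 = -9)
1/W = 1/(-9) = -⅑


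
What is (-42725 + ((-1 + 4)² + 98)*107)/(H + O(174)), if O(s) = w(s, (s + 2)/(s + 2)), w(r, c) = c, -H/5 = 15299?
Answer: 15638/38247 ≈ 0.40887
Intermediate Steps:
H = -76495 (H = -5*15299 = -76495)
O(s) = 1 (O(s) = (s + 2)/(s + 2) = (2 + s)/(2 + s) = 1)
(-42725 + ((-1 + 4)² + 98)*107)/(H + O(174)) = (-42725 + ((-1 + 4)² + 98)*107)/(-76495 + 1) = (-42725 + (3² + 98)*107)/(-76494) = (-42725 + (9 + 98)*107)*(-1/76494) = (-42725 + 107*107)*(-1/76494) = (-42725 + 11449)*(-1/76494) = -31276*(-1/76494) = 15638/38247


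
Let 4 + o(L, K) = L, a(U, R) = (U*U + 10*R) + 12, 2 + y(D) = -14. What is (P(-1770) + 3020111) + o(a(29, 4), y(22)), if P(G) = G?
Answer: 3019230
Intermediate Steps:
y(D) = -16 (y(D) = -2 - 14 = -16)
a(U, R) = 12 + U**2 + 10*R (a(U, R) = (U**2 + 10*R) + 12 = 12 + U**2 + 10*R)
o(L, K) = -4 + L
(P(-1770) + 3020111) + o(a(29, 4), y(22)) = (-1770 + 3020111) + (-4 + (12 + 29**2 + 10*4)) = 3018341 + (-4 + (12 + 841 + 40)) = 3018341 + (-4 + 893) = 3018341 + 889 = 3019230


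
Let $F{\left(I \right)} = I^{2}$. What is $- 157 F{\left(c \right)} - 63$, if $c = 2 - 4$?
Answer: $-691$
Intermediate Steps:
$c = -2$
$- 157 F{\left(c \right)} - 63 = - 157 \left(-2\right)^{2} - 63 = \left(-157\right) 4 - 63 = -628 - 63 = -691$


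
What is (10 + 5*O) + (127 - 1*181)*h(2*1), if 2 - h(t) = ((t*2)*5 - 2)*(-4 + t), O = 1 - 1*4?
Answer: -2057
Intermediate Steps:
O = -3 (O = 1 - 4 = -3)
h(t) = 2 - (-4 + t)*(-2 + 10*t) (h(t) = 2 - ((t*2)*5 - 2)*(-4 + t) = 2 - ((2*t)*5 - 2)*(-4 + t) = 2 - (10*t - 2)*(-4 + t) = 2 - (-2 + 10*t)*(-4 + t) = 2 - (-4 + t)*(-2 + 10*t))
(10 + 5*O) + (127 - 1*181)*h(2*1) = (10 + 5*(-3)) + (127 - 1*181)*(-6 - 10*(2*1)**2 + 42*(2*1)) = (10 - 15) + (127 - 181)*(-6 - 10*2**2 + 42*2) = -5 - 54*(-6 - 10*4 + 84) = -5 - 54*(-6 - 40 + 84) = -5 - 54*38 = -5 - 2052 = -2057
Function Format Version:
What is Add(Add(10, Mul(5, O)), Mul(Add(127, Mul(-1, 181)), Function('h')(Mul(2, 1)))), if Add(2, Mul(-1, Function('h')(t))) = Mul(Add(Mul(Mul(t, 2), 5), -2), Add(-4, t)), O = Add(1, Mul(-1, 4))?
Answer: -2057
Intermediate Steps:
O = -3 (O = Add(1, -4) = -3)
Function('h')(t) = Add(2, Mul(-1, Add(-4, t), Add(-2, Mul(10, t)))) (Function('h')(t) = Add(2, Mul(-1, Mul(Add(Mul(Mul(t, 2), 5), -2), Add(-4, t)))) = Add(2, Mul(-1, Mul(Add(Mul(Mul(2, t), 5), -2), Add(-4, t)))) = Add(2, Mul(-1, Mul(Add(Mul(10, t), -2), Add(-4, t)))) = Add(2, Mul(-1, Mul(Add(-2, Mul(10, t)), Add(-4, t)))) = Add(2, Mul(-1, Mul(Add(-4, t), Add(-2, Mul(10, t))))) = Add(2, Mul(-1, Add(-4, t), Add(-2, Mul(10, t)))))
Add(Add(10, Mul(5, O)), Mul(Add(127, Mul(-1, 181)), Function('h')(Mul(2, 1)))) = Add(Add(10, Mul(5, -3)), Mul(Add(127, Mul(-1, 181)), Add(-6, Mul(-10, Pow(Mul(2, 1), 2)), Mul(42, Mul(2, 1))))) = Add(Add(10, -15), Mul(Add(127, -181), Add(-6, Mul(-10, Pow(2, 2)), Mul(42, 2)))) = Add(-5, Mul(-54, Add(-6, Mul(-10, 4), 84))) = Add(-5, Mul(-54, Add(-6, -40, 84))) = Add(-5, Mul(-54, 38)) = Add(-5, -2052) = -2057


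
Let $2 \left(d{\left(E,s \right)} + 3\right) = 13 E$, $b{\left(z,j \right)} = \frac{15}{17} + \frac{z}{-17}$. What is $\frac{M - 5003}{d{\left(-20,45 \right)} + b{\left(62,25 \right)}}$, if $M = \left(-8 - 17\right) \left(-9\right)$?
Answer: $\frac{40613}{1154} \approx 35.193$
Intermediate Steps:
$b{\left(z,j \right)} = \frac{15}{17} - \frac{z}{17}$ ($b{\left(z,j \right)} = 15 \cdot \frac{1}{17} + z \left(- \frac{1}{17}\right) = \frac{15}{17} - \frac{z}{17}$)
$M = 225$ ($M = \left(-25\right) \left(-9\right) = 225$)
$d{\left(E,s \right)} = -3 + \frac{13 E}{2}$
$\frac{M - 5003}{d{\left(-20,45 \right)} + b{\left(62,25 \right)}} = \frac{225 - 5003}{\left(-3 + \frac{13}{2} \left(-20\right)\right) + \left(\frac{15}{17} - \frac{62}{17}\right)} = - \frac{4778}{\left(-3 - 130\right) + \left(\frac{15}{17} - \frac{62}{17}\right)} = - \frac{4778}{-133 - \frac{47}{17}} = - \frac{4778}{- \frac{2308}{17}} = \left(-4778\right) \left(- \frac{17}{2308}\right) = \frac{40613}{1154}$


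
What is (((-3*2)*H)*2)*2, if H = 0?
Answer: 0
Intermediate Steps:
(((-3*2)*H)*2)*2 = ((-3*2*0)*2)*2 = (-6*0*2)*2 = (0*2)*2 = 0*2 = 0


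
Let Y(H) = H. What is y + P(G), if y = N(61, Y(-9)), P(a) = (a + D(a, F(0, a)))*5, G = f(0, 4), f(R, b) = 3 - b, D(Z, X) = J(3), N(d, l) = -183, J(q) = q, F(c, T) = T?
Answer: -173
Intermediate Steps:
D(Z, X) = 3
G = -1 (G = 3 - 1*4 = 3 - 4 = -1)
P(a) = 15 + 5*a (P(a) = (a + 3)*5 = (3 + a)*5 = 15 + 5*a)
y = -183
y + P(G) = -183 + (15 + 5*(-1)) = -183 + (15 - 5) = -183 + 10 = -173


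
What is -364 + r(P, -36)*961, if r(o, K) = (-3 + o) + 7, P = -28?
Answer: -23428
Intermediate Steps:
r(o, K) = 4 + o
-364 + r(P, -36)*961 = -364 + (4 - 28)*961 = -364 - 24*961 = -364 - 23064 = -23428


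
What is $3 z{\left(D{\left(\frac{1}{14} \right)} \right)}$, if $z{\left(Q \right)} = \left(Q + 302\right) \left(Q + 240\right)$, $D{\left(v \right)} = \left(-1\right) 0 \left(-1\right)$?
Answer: $217440$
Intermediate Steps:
$D{\left(v \right)} = 0$ ($D{\left(v \right)} = 0 \left(-1\right) = 0$)
$z{\left(Q \right)} = \left(240 + Q\right) \left(302 + Q\right)$ ($z{\left(Q \right)} = \left(302 + Q\right) \left(240 + Q\right) = \left(240 + Q\right) \left(302 + Q\right)$)
$3 z{\left(D{\left(\frac{1}{14} \right)} \right)} = 3 \left(72480 + 0^{2} + 542 \cdot 0\right) = 3 \left(72480 + 0 + 0\right) = 3 \cdot 72480 = 217440$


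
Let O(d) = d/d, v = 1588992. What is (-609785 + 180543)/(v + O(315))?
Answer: -429242/1588993 ≈ -0.27013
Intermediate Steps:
O(d) = 1
(-609785 + 180543)/(v + O(315)) = (-609785 + 180543)/(1588992 + 1) = -429242/1588993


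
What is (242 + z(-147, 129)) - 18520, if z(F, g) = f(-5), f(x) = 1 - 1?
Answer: -18278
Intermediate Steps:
f(x) = 0
z(F, g) = 0
(242 + z(-147, 129)) - 18520 = (242 + 0) - 18520 = 242 - 18520 = -18278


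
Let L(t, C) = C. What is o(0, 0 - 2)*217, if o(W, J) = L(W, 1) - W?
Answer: 217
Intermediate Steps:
o(W, J) = 1 - W
o(0, 0 - 2)*217 = (1 - 1*0)*217 = (1 + 0)*217 = 1*217 = 217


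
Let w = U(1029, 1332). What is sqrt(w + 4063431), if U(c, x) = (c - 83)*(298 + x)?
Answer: sqrt(5605411) ≈ 2367.6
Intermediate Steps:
U(c, x) = (-83 + c)*(298 + x)
w = 1541980 (w = -24734 - 83*1332 + 298*1029 + 1029*1332 = -24734 - 110556 + 306642 + 1370628 = 1541980)
sqrt(w + 4063431) = sqrt(1541980 + 4063431) = sqrt(5605411)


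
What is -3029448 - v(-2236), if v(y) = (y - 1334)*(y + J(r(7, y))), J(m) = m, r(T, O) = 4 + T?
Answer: -10972698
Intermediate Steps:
v(y) = (-1334 + y)*(11 + y) (v(y) = (y - 1334)*(y + (4 + 7)) = (-1334 + y)*(y + 11) = (-1334 + y)*(11 + y))
-3029448 - v(-2236) = -3029448 - (-14674 + (-2236)**2 - 1323*(-2236)) = -3029448 - (-14674 + 4999696 + 2958228) = -3029448 - 1*7943250 = -3029448 - 7943250 = -10972698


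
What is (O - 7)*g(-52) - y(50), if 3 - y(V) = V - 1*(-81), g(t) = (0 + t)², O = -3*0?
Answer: -18800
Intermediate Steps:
O = 0
g(t) = t²
y(V) = -78 - V (y(V) = 3 - (V - 1*(-81)) = 3 - (V + 81) = 3 - (81 + V) = 3 + (-81 - V) = -78 - V)
(O - 7)*g(-52) - y(50) = (0 - 7)*(-52)² - (-78 - 1*50) = -7*2704 - (-78 - 50) = -18928 - 1*(-128) = -18928 + 128 = -18800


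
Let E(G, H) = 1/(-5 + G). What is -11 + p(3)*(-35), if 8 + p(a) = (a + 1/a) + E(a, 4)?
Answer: 1019/6 ≈ 169.83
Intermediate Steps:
p(a) = -8 + a + 1/a + 1/(-5 + a) (p(a) = -8 + ((a + 1/a) + 1/(-5 + a)) = -8 + (a + 1/a + 1/(-5 + a)) = -8 + a + 1/a + 1/(-5 + a))
-11 + p(3)*(-35) = -11 + ((-5 + 2*3 + 3*(-8 + 3)*(-5 + 3))/(3*(-5 + 3)))*(-35) = -11 + ((1/3)*(-5 + 6 + 3*(-5)*(-2))/(-2))*(-35) = -11 + ((1/3)*(-1/2)*(-5 + 6 + 30))*(-35) = -11 + ((1/3)*(-1/2)*31)*(-35) = -11 - 31/6*(-35) = -11 + 1085/6 = 1019/6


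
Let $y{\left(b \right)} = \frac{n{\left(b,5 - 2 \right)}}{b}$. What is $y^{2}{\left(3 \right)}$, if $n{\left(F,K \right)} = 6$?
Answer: $4$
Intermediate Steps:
$y{\left(b \right)} = \frac{6}{b}$
$y^{2}{\left(3 \right)} = \left(\frac{6}{3}\right)^{2} = \left(6 \cdot \frac{1}{3}\right)^{2} = 2^{2} = 4$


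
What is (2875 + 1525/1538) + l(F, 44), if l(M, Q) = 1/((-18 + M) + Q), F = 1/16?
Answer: 1844530283/641346 ≈ 2876.0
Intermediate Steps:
F = 1/16 ≈ 0.062500
l(M, Q) = 1/(-18 + M + Q)
(2875 + 1525/1538) + l(F, 44) = (2875 + 1525/1538) + 1/(-18 + 1/16 + 44) = (2875 + 1525*(1/1538)) + 1/(417/16) = (2875 + 1525/1538) + 16/417 = 4423275/1538 + 16/417 = 1844530283/641346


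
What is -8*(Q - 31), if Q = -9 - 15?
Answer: 440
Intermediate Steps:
Q = -24
-8*(Q - 31) = -8*(-24 - 31) = -8*(-55) = 440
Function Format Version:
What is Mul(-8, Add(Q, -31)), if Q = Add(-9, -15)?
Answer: 440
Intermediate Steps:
Q = -24
Mul(-8, Add(Q, -31)) = Mul(-8, Add(-24, -31)) = Mul(-8, -55) = 440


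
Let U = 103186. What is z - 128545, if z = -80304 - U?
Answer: -312035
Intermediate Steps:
z = -183490 (z = -80304 - 1*103186 = -80304 - 103186 = -183490)
z - 128545 = -183490 - 128545 = -312035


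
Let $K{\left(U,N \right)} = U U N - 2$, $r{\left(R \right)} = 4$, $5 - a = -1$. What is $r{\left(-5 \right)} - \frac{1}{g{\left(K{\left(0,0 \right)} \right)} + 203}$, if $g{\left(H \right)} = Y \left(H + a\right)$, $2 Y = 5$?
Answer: $\frac{851}{213} \approx 3.9953$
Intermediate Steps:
$Y = \frac{5}{2}$ ($Y = \frac{1}{2} \cdot 5 = \frac{5}{2} \approx 2.5$)
$a = 6$ ($a = 5 - -1 = 5 + 1 = 6$)
$K{\left(U,N \right)} = -2 + N U^{2}$ ($K{\left(U,N \right)} = U^{2} N - 2 = N U^{2} - 2 = -2 + N U^{2}$)
$g{\left(H \right)} = 15 + \frac{5 H}{2}$ ($g{\left(H \right)} = \frac{5 \left(H + 6\right)}{2} = \frac{5 \left(6 + H\right)}{2} = 15 + \frac{5 H}{2}$)
$r{\left(-5 \right)} - \frac{1}{g{\left(K{\left(0,0 \right)} \right)} + 203} = 4 - \frac{1}{\left(15 + \frac{5 \left(-2 + 0 \cdot 0^{2}\right)}{2}\right) + 203} = 4 - \frac{1}{\left(15 + \frac{5 \left(-2 + 0 \cdot 0\right)}{2}\right) + 203} = 4 - \frac{1}{\left(15 + \frac{5 \left(-2 + 0\right)}{2}\right) + 203} = 4 - \frac{1}{\left(15 + \frac{5}{2} \left(-2\right)\right) + 203} = 4 - \frac{1}{\left(15 - 5\right) + 203} = 4 - \frac{1}{10 + 203} = 4 - \frac{1}{213} = \frac{851}{213}$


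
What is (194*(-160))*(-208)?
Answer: 6456320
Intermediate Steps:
(194*(-160))*(-208) = -31040*(-208) = 6456320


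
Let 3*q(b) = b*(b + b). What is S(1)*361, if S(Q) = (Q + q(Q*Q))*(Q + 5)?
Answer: 3610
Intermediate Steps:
q(b) = 2*b²/3 (q(b) = (b*(b + b))/3 = (b*(2*b))/3 = (2*b²)/3 = 2*b²/3)
S(Q) = (5 + Q)*(Q + 2*Q⁴/3) (S(Q) = (Q + 2*(Q*Q)²/3)*(Q + 5) = (Q + 2*(Q²)²/3)*(5 + Q) = (Q + 2*Q⁴/3)*(5 + Q) = (5 + Q)*(Q + 2*Q⁴/3))
S(1)*361 = ((⅓)*1*(15 + 2*1⁴ + 3*1 + 10*1³))*361 = ((⅓)*1*(15 + 2*1 + 3 + 10*1))*361 = ((⅓)*1*(15 + 2 + 3 + 10))*361 = ((⅓)*1*30)*361 = 10*361 = 3610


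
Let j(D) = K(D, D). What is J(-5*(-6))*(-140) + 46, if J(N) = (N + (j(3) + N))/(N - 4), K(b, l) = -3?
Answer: -3392/13 ≈ -260.92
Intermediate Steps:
j(D) = -3
J(N) = (-3 + 2*N)/(-4 + N) (J(N) = (N + (-3 + N))/(N - 4) = (-3 + 2*N)/(-4 + N))
J(-5*(-6))*(-140) + 46 = ((-3 + 2*(-5*(-6)))/(-4 - 5*(-6)))*(-140) + 46 = ((-3 + 2*30)/(-4 + 30))*(-140) + 46 = ((-3 + 60)/26)*(-140) + 46 = ((1/26)*57)*(-140) + 46 = (57/26)*(-140) + 46 = -3990/13 + 46 = -3392/13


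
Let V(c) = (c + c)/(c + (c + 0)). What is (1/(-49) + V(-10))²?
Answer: 2304/2401 ≈ 0.95960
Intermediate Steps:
V(c) = 1 (V(c) = (2*c)/(c + c) = (2*c)/((2*c)) = (2*c)*(1/(2*c)) = 1)
(1/(-49) + V(-10))² = (1/(-49) + 1)² = (-1/49 + 1)² = (48/49)² = 2304/2401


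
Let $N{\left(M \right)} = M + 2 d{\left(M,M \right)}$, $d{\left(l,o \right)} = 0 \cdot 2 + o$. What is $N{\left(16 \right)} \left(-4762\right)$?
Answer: $-228576$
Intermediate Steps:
$d{\left(l,o \right)} = o$ ($d{\left(l,o \right)} = 0 + o = o$)
$N{\left(M \right)} = 3 M$ ($N{\left(M \right)} = M + 2 M = 3 M$)
$N{\left(16 \right)} \left(-4762\right) = 3 \cdot 16 \left(-4762\right) = 48 \left(-4762\right) = -228576$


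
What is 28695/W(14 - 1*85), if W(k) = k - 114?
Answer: -5739/37 ≈ -155.11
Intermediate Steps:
W(k) = -114 + k
28695/W(14 - 1*85) = 28695/(-114 + (14 - 1*85)) = 28695/(-114 + (14 - 85)) = 28695/(-114 - 71) = 28695/(-185) = 28695*(-1/185) = -5739/37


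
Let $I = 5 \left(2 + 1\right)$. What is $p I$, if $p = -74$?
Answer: $-1110$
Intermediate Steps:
$I = 15$ ($I = 5 \cdot 3 = 15$)
$p I = \left(-74\right) 15 = -1110$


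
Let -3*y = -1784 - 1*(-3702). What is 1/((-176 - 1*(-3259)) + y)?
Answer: 3/7331 ≈ 0.00040922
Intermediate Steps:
y = -1918/3 (y = -(-1784 - 1*(-3702))/3 = -(-1784 + 3702)/3 = -1/3*1918 = -1918/3 ≈ -639.33)
1/((-176 - 1*(-3259)) + y) = 1/((-176 - 1*(-3259)) - 1918/3) = 1/((-176 + 3259) - 1918/3) = 1/(3083 - 1918/3) = 1/(7331/3) = 3/7331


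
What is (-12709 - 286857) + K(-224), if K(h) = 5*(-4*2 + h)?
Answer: -300726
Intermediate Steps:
K(h) = -40 + 5*h (K(h) = 5*(-8 + h) = -40 + 5*h)
(-12709 - 286857) + K(-224) = (-12709 - 286857) + (-40 + 5*(-224)) = -299566 + (-40 - 1120) = -299566 - 1160 = -300726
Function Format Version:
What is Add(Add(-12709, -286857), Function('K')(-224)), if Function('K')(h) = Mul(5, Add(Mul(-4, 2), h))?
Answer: -300726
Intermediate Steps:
Function('K')(h) = Add(-40, Mul(5, h)) (Function('K')(h) = Mul(5, Add(-8, h)) = Add(-40, Mul(5, h)))
Add(Add(-12709, -286857), Function('K')(-224)) = Add(Add(-12709, -286857), Add(-40, Mul(5, -224))) = Add(-299566, Add(-40, -1120)) = Add(-299566, -1160) = -300726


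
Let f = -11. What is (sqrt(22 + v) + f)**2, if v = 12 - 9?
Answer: 36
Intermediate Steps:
v = 3
(sqrt(22 + v) + f)**2 = (sqrt(22 + 3) - 11)**2 = (sqrt(25) - 11)**2 = (5 - 11)**2 = (-6)**2 = 36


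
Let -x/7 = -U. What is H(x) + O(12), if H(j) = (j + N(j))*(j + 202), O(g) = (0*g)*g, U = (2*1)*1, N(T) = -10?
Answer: 864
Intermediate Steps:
U = 2 (U = 2*1 = 2)
x = 14 (x = -(-7)*2 = -7*(-2) = 14)
O(g) = 0 (O(g) = 0*g = 0)
H(j) = (-10 + j)*(202 + j) (H(j) = (j - 10)*(j + 202) = (-10 + j)*(202 + j))
H(x) + O(12) = (-2020 + 14**2 + 192*14) + 0 = (-2020 + 196 + 2688) + 0 = 864 + 0 = 864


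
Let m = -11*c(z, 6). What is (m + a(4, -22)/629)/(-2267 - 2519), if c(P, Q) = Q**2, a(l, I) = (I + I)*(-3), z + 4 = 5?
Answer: 124476/1505197 ≈ 0.082698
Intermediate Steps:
z = 1 (z = -4 + 5 = 1)
a(l, I) = -6*I (a(l, I) = (2*I)*(-3) = -6*I)
m = -396 (m = -11*6**2 = -11*36 = -396)
(m + a(4, -22)/629)/(-2267 - 2519) = (-396 - 6*(-22)/629)/(-2267 - 2519) = (-396 + 132*(1/629))/(-4786) = (-396 + 132/629)*(-1/4786) = -248952/629*(-1/4786) = 124476/1505197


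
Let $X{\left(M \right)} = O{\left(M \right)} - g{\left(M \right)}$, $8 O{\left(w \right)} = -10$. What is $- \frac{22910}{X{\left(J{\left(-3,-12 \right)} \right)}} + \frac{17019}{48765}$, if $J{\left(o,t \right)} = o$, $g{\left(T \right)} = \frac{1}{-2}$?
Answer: $\frac{1489625219}{48765} \approx 30547.0$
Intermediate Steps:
$O{\left(w \right)} = - \frac{5}{4}$ ($O{\left(w \right)} = \frac{1}{8} \left(-10\right) = - \frac{5}{4}$)
$g{\left(T \right)} = - \frac{1}{2}$
$X{\left(M \right)} = - \frac{3}{4}$ ($X{\left(M \right)} = - \frac{5}{4} - - \frac{1}{2} = - \frac{5}{4} + \frac{1}{2} = - \frac{3}{4}$)
$- \frac{22910}{X{\left(J{\left(-3,-12 \right)} \right)}} + \frac{17019}{48765} = - \frac{22910}{- \frac{3}{4}} + \frac{17019}{48765} = \left(-22910\right) \left(- \frac{4}{3}\right) + 17019 \cdot \frac{1}{48765} = \frac{91640}{3} + \frac{5673}{16255} = \frac{1489625219}{48765}$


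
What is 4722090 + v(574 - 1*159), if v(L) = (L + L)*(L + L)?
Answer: 5410990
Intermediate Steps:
v(L) = 4*L² (v(L) = (2*L)*(2*L) = 4*L²)
4722090 + v(574 - 1*159) = 4722090 + 4*(574 - 1*159)² = 4722090 + 4*(574 - 159)² = 4722090 + 4*415² = 4722090 + 4*172225 = 4722090 + 688900 = 5410990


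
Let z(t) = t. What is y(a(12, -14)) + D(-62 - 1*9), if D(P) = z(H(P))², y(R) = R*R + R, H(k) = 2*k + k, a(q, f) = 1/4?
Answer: 725909/16 ≈ 45369.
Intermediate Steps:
a(q, f) = ¼
H(k) = 3*k
y(R) = R + R² (y(R) = R² + R = R + R²)
D(P) = 9*P² (D(P) = (3*P)² = 9*P²)
y(a(12, -14)) + D(-62 - 1*9) = (1 + ¼)/4 + 9*(-62 - 1*9)² = (¼)*(5/4) + 9*(-62 - 9)² = 5/16 + 9*(-71)² = 5/16 + 9*5041 = 5/16 + 45369 = 725909/16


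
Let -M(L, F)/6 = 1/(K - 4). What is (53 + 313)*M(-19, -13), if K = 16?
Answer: -183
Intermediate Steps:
M(L, F) = -½ (M(L, F) = -6/(16 - 4) = -6/12 = -6*1/12 = -½)
(53 + 313)*M(-19, -13) = (53 + 313)*(-½) = 366*(-½) = -183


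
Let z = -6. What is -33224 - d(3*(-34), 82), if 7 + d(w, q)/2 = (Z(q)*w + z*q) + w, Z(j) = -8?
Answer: -33654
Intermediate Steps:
d(w, q) = -14 - 14*w - 12*q (d(w, q) = -14 + 2*((-8*w - 6*q) + w) = -14 + 2*(-7*w - 6*q) = -14 + (-14*w - 12*q) = -14 - 14*w - 12*q)
-33224 - d(3*(-34), 82) = -33224 - (-14 - 42*(-34) - 12*82) = -33224 - (-14 - 14*(-102) - 984) = -33224 - (-14 + 1428 - 984) = -33224 - 1*430 = -33224 - 430 = -33654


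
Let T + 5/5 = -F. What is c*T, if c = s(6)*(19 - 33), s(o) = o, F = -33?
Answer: -2688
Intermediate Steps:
c = -84 (c = 6*(19 - 33) = 6*(-14) = -84)
T = 32 (T = -1 - 1*(-33) = -1 + 33 = 32)
c*T = -84*32 = -2688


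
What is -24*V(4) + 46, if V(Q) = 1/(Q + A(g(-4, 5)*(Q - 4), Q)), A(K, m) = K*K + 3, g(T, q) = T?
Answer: 298/7 ≈ 42.571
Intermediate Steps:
A(K, m) = 3 + K**2 (A(K, m) = K**2 + 3 = 3 + K**2)
V(Q) = 1/(3 + Q + (16 - 4*Q)**2) (V(Q) = 1/(Q + (3 + (-4*(Q - 4))**2)) = 1/(Q + (3 + (-4*(-4 + Q))**2)) = 1/(Q + (3 + (16 - 4*Q)**2)) = 1/(3 + Q + (16 - 4*Q)**2))
-24*V(4) + 46 = -24/(3 + 4 + 16*(4 - 1*4)**2) + 46 = -24/(3 + 4 + 16*(4 - 4)**2) + 46 = -24/(3 + 4 + 16*0**2) + 46 = -24/(3 + 4 + 16*0) + 46 = -24/(3 + 4 + 0) + 46 = -24/7 + 46 = 298/7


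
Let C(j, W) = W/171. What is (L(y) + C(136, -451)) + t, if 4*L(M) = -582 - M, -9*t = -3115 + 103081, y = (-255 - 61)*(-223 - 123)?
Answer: -13197599/342 ≈ -38590.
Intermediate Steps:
y = 109336 (y = -316*(-346) = 109336)
t = -33322/3 (t = -(-3115 + 103081)/9 = -⅑*99966 = -33322/3 ≈ -11107.)
C(j, W) = W/171 (C(j, W) = W*(1/171) = W/171)
L(M) = -291/2 - M/4 (L(M) = (-582 - M)/4 = -291/2 - M/4)
(L(y) + C(136, -451)) + t = ((-291/2 - ¼*109336) + (1/171)*(-451)) - 33322/3 = ((-291/2 - 27334) - 451/171) - 33322/3 = (-54959/2 - 451/171) - 33322/3 = -9398891/342 - 33322/3 = -13197599/342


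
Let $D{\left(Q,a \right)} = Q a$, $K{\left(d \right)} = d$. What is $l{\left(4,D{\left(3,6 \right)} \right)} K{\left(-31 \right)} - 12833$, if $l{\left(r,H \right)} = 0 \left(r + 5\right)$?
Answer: $-12833$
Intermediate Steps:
$l{\left(r,H \right)} = 0$ ($l{\left(r,H \right)} = 0 \left(5 + r\right) = 0$)
$l{\left(4,D{\left(3,6 \right)} \right)} K{\left(-31 \right)} - 12833 = 0 \left(-31\right) - 12833 = 0 - 12833 = -12833$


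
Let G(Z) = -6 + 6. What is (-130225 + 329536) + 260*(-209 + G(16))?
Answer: 144971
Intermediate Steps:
G(Z) = 0
(-130225 + 329536) + 260*(-209 + G(16)) = (-130225 + 329536) + 260*(-209 + 0) = 199311 + 260*(-209) = 199311 - 54340 = 144971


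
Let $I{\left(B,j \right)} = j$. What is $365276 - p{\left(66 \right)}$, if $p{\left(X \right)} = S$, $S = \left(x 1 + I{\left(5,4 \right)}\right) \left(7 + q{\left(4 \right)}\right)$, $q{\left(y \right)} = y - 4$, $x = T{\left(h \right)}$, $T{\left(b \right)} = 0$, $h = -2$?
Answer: $365248$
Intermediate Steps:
$x = 0$
$q{\left(y \right)} = -4 + y$
$S = 28$ ($S = \left(0 \cdot 1 + 4\right) \left(7 + \left(-4 + 4\right)\right) = \left(0 + 4\right) \left(7 + 0\right) = 4 \cdot 7 = 28$)
$p{\left(X \right)} = 28$
$365276 - p{\left(66 \right)} = 365276 - 28 = 365248$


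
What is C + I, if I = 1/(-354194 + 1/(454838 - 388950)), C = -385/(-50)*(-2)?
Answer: -1796959668307/116685671355 ≈ -15.400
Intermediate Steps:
C = -77/5 (C = -385*(-1)/50*(-2) = -5*(-77/50)*(-2) = (77/10)*(-2) = -77/5 ≈ -15.400)
I = -65888/23337134271 (I = 1/(-354194 + 1/65888) = 1/(-23337134271/65888) = -65888/23337134271 ≈ -2.8233e-6)
C + I = -77/5 - 65888/23337134271 = -1796959668307/116685671355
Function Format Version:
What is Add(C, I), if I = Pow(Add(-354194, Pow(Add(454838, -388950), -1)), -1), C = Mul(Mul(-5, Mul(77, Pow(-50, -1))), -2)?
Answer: Rational(-1796959668307, 116685671355) ≈ -15.400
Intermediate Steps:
C = Rational(-77, 5) (C = Mul(Mul(-5, Mul(77, Rational(-1, 50))), -2) = Mul(Mul(-5, Rational(-77, 50)), -2) = Mul(Rational(77, 10), -2) = Rational(-77, 5) ≈ -15.400)
I = Rational(-65888, 23337134271) (I = Pow(Add(-354194, Pow(65888, -1)), -1) = Pow(Add(-354194, Rational(1, 65888)), -1) = Pow(Rational(-23337134271, 65888), -1) = Rational(-65888, 23337134271) ≈ -2.8233e-6)
Add(C, I) = Add(Rational(-77, 5), Rational(-65888, 23337134271)) = Rational(-1796959668307, 116685671355)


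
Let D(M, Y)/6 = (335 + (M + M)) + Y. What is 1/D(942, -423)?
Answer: 1/10776 ≈ 9.2799e-5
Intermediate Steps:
D(M, Y) = 2010 + 6*Y + 12*M (D(M, Y) = 6*((335 + (M + M)) + Y) = 6*((335 + 2*M) + Y) = 6*(335 + Y + 2*M) = 2010 + 6*Y + 12*M)
1/D(942, -423) = 1/(2010 + 6*(-423) + 12*942) = 1/(2010 - 2538 + 11304) = 1/10776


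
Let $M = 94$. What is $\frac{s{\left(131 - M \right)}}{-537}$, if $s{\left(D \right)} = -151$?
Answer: $\frac{151}{537} \approx 0.28119$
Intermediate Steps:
$\frac{s{\left(131 - M \right)}}{-537} = - \frac{151}{-537} = \left(-151\right) \left(- \frac{1}{537}\right) = \frac{151}{537}$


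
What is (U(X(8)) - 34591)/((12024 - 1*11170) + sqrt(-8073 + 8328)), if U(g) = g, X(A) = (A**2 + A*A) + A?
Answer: -29424570/729061 + 34455*sqrt(255)/729061 ≈ -39.605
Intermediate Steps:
X(A) = A + 2*A**2 (X(A) = (A**2 + A**2) + A = 2*A**2 + A = A + 2*A**2)
(U(X(8)) - 34591)/((12024 - 1*11170) + sqrt(-8073 + 8328)) = (8*(1 + 2*8) - 34591)/((12024 - 1*11170) + sqrt(-8073 + 8328)) = (8*(1 + 16) - 34591)/((12024 - 11170) + sqrt(255)) = (8*17 - 34591)/(854 + sqrt(255)) = (136 - 34591)/(854 + sqrt(255)) = -34455/(854 + sqrt(255))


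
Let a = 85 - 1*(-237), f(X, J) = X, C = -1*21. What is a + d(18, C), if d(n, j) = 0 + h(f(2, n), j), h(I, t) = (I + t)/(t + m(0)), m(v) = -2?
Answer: 7425/23 ≈ 322.83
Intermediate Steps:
C = -21
h(I, t) = (I + t)/(-2 + t) (h(I, t) = (I + t)/(t - 2) = (I + t)/(-2 + t))
d(n, j) = (2 + j)/(-2 + j) (d(n, j) = 0 + (2 + j)/(-2 + j) = (2 + j)/(-2 + j))
a = 322 (a = 85 + 237 = 322)
a + d(18, C) = 322 + (2 - 21)/(-2 - 21) = 322 - 19/(-23) = 322 - 1/23*(-19) = 322 + 19/23 = 7425/23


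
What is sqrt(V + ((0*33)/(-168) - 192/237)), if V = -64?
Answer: 32*I*sqrt(395)/79 ≈ 8.0505*I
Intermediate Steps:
sqrt(V + ((0*33)/(-168) - 192/237)) = sqrt(-64 + ((0*33)/(-168) - 192/237)) = sqrt(-64 + (0*(-1/168) - 192*1/237)) = sqrt(-64 + (0 - 64/79)) = sqrt(-64 - 64/79) = sqrt(-5120/79) = 32*I*sqrt(395)/79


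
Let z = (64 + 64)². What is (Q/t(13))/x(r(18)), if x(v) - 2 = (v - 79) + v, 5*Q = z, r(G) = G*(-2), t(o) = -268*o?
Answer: 4096/648895 ≈ 0.0063123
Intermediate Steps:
r(G) = -2*G
z = 16384 (z = 128² = 16384)
Q = 16384/5 (Q = (⅕)*16384 = 16384/5 ≈ 3276.8)
x(v) = -77 + 2*v (x(v) = 2 + ((v - 79) + v) = 2 + ((-79 + v) + v) = 2 + (-79 + 2*v) = -77 + 2*v)
(Q/t(13))/x(r(18)) = (16384/(5*((-268*13))))/(-77 + 2*(-2*18)) = ((16384/5)/(-3484))/(-77 + 2*(-36)) = ((16384/5)*(-1/3484))/(-77 - 72) = -4096/4355/(-149) = -4096/4355*(-1/149) = 4096/648895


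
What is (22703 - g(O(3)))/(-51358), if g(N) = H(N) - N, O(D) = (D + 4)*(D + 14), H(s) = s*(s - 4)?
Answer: -9137/51358 ≈ -0.17791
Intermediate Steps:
H(s) = s*(-4 + s)
O(D) = (4 + D)*(14 + D)
g(N) = -N + N*(-4 + N) (g(N) = N*(-4 + N) - N = -N + N*(-4 + N))
(22703 - g(O(3)))/(-51358) = (22703 - (56 + 3² + 18*3)*(-5 + (56 + 3² + 18*3)))/(-51358) = (22703 - (56 + 9 + 54)*(-5 + (56 + 9 + 54)))*(-1/51358) = (22703 - 119*(-5 + 119))*(-1/51358) = (22703 - 119*114)*(-1/51358) = (22703 - 1*13566)*(-1/51358) = (22703 - 13566)*(-1/51358) = 9137*(-1/51358) = -9137/51358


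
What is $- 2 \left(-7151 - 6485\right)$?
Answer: $27272$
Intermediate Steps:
$- 2 \left(-7151 - 6485\right) = \left(-2\right) \left(-13636\right) = 27272$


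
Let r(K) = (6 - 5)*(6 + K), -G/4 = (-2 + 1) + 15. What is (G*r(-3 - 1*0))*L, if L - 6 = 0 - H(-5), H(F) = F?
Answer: -1848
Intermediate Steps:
G = -56 (G = -4*((-2 + 1) + 15) = -4*(-1 + 15) = -4*14 = -56)
r(K) = 6 + K (r(K) = 1*(6 + K) = 6 + K)
L = 11 (L = 6 + (0 - 1*(-5)) = 6 + (0 + 5) = 6 + 5 = 11)
(G*r(-3 - 1*0))*L = -56*(6 + (-3 - 1*0))*11 = -56*(6 + (-3 + 0))*11 = -56*(6 - 3)*11 = -56*3*11 = -168*11 = -1848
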